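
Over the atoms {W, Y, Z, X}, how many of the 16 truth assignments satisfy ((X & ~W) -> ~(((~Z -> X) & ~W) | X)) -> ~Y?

10

Initial set: {T (((X & ~W) -> ~(((~Z -> X) & ~W) | X)) -> ~Y)}.
T (((X & ~W) -> ~(((~Z -> X) & ~W) | X)) -> ~Y): β-rule — branch into F ((X & ~W) -> ~(((~Z -> X) & ~W) | X))  //  T ~Y.
  branch 1 (add F ((X & ~W) -> ~(((~Z -> X) & ~W) | X))):
    F ((X & ~W) -> ~(((~Z -> X) & ~W) | X)): α-rule — add T (X & ~W), F ~(((~Z -> X) & ~W) | X).
    T (X & ~W): α-rule — add T X, T ~W.
    F ~(((~Z -> X) & ~W) | X): β-rule — branch into T ((~Z -> X) & ~W)  //  T X.
      branch 1.1 (add T ((~Z -> X) & ~W)):
        T ((~Z -> X) & ~W): α-rule — add T (~Z -> X), T ~W.
        T (~Z -> X): β-rule — branch into F ~Z  //  T X.
          branch 1.1.1 (add F ~Z):
            ○ open, literals {W=false, X=true, Z=true}.
          branch 1.1.2 (add T X):
            ○ open, literals {W=false, X=true}.
      branch 1.2 (add T X):
        ○ open, literals {W=false, X=true}.
  branch 2 (add T ~Y):
    ○ open, literals {Y=false}.
0 branches closed, 4 open.
Each open branch fixes some atoms; the unmentioned ones are free. Counting distinct full assignments: branch {W=false, X=true, Z=true} (Y) contributes 2 new; branch {W=false, X=true} (Y, Z) contributes 2 new; branch {W=false, X=true} (Y, Z) contributes 0 new; branch {Y=false} (W, Z, X) contributes 6 new. Total: 10.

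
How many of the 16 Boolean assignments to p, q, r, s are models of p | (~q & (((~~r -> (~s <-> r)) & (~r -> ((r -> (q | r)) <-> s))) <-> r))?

Initial set: {(p | (~q & (((~~r -> (~s <-> r)) & (~r -> ((r -> (q | r)) <-> s))) <-> r)))}.
(p | (~q & (((~~r -> (~s <-> r)) & (~r -> ((r -> (q | r)) <-> s))) <-> r))): β-rule — branch into p  //  (~q & (((~~r -> (~s <-> r)) & (~r -> ((r -> (q | r)) <-> s))) <-> r)).
  branch 1 (add p):
    ○ open, literals {p=true}.
  branch 2 (add (~q & (((~~r -> (~s <-> r)) & (~r -> ((r -> (q | r)) <-> s))) <-> r))):
    (~q & (((~~r -> (~s <-> r)) & (~r -> ((r -> (q | r)) <-> s))) <-> r)): α-rule — add ~q, (((~~r -> (~s <-> r)) & (~r -> ((r -> (q | r)) <-> s))) <-> r).
    (((~~r -> (~s <-> r)) & (~r -> ((r -> (q | r)) <-> s))) <-> r): β-rule — branch into ((~~r -> (~s <-> r)) & (~r -> ((r -> (q | r)) <-> s))), r  //  ~((~~r -> (~s <-> r)) & (~r -> ((r -> (q | r)) <-> s))), ~r.
      branch 2.1 (add ((~~r -> (~s <-> r)) & (~r -> ((r -> (q | r)) <-> s))), r):
        ((~~r -> (~s <-> r)) & (~r -> ((r -> (q | r)) <-> s))): α-rule — add (~~r -> (~s <-> r)), (~r -> ((r -> (q | r)) <-> s)).
        (~~r -> (~s <-> r)): β-rule — branch into ~~~r  //  (~s <-> r).
          branch 2.1.1 (add ~~~r):
            ~~~r: drop double negation, giving ~r.
            × closes — contains both r and ~r.
          branch 2.1.2 (add (~s <-> r)):
            (~r -> ((r -> (q | r)) <-> s)): β-rule — branch into ~~r  //  ((r -> (q | r)) <-> s).
              branch 2.1.2.1 (add ~~r):
                (~s <-> r): β-rule — branch into ~s, r  //  ~~s, ~r.
                  branch 2.1.2.1.1 (add ~s, r):
                    ○ open, literals {q=false, r=true, s=false}.
                  branch 2.1.2.1.2 (add ~~s, ~r):
                    × closes — contains both r and ~r.
              branch 2.1.2.2 (add ((r -> (q | r)) <-> s)):
                (~s <-> r): β-rule — branch into ~s, r  //  ~~s, ~r.
                  branch 2.1.2.2.1 (add ~s, r):
                    ((r -> (q | r)) <-> s): β-rule — branch into (r -> (q | r)), s  //  ~(r -> (q | r)), ~s.
                      branch 2.1.2.2.1.1 (add (r -> (q | r)), s):
                        × closes — contains both s and ~s.
                      branch 2.1.2.2.1.2 (add ~(r -> (q | r)), ~s):
                        ~(r -> (q | r)): α-rule — add r, ~(q | r).
                        ~(q | r): α-rule — add ~q, ~r.
                        × closes — contains both r and ~r.
                  branch 2.1.2.2.2 (add ~~s, ~r):
                    × closes — contains both r and ~r.
      branch 2.2 (add ~((~~r -> (~s <-> r)) & (~r -> ((r -> (q | r)) <-> s))), ~r):
        ~((~~r -> (~s <-> r)) & (~r -> ((r -> (q | r)) <-> s))): β-rule — branch into ~(~~r -> (~s <-> r))  //  ~(~r -> ((r -> (q | r)) <-> s)).
          branch 2.2.1 (add ~(~~r -> (~s <-> r))):
            ~(~~r -> (~s <-> r)): α-rule — add ~~r, ~(~s <-> r).
            ~~r: drop double negation, giving r.
            × closes — contains both r and ~r.
          branch 2.2.2 (add ~(~r -> ((r -> (q | r)) <-> s))):
            ~(~r -> ((r -> (q | r)) <-> s)): α-rule — add ~r, ~((r -> (q | r)) <-> s).
            ~((r -> (q | r)) <-> s): β-rule — branch into (r -> (q | r)), ~s  //  ~(r -> (q | r)), s.
              branch 2.2.2.1 (add (r -> (q | r)), ~s):
                (r -> (q | r)): β-rule — branch into ~r  //  (q | r).
                  branch 2.2.2.1.1 (add ~r):
                    ○ open, literals {q=false, r=false, s=false}.
                  branch 2.2.2.1.2 (add (q | r)):
                    (q | r): β-rule — branch into q  //  r.
                      branch 2.2.2.1.2.1 (add q):
                        × closes — contains both q and ~q.
                      branch 2.2.2.1.2.2 (add r):
                        × closes — contains both r and ~r.
              branch 2.2.2.2 (add ~(r -> (q | r)), s):
                ~(r -> (q | r)): α-rule — add r, ~(q | r).
                × closes — contains both r and ~r.
9 branches closed, 3 open.
Each open branch fixes some atoms; the unmentioned ones are free. Counting distinct full assignments: branch {p=true} (q, r, s) contributes 8 new; branch {q=false, r=true, s=false} (p) contributes 1 new; branch {q=false, r=false, s=false} (p) contributes 1 new. Total: 10.

10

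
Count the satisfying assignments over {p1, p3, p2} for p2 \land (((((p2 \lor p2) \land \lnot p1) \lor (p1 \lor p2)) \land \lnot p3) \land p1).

Initial set: {(p2 \land (((((p2 \lor p2) \land \lnot p1) \lor (p1 \lor p2)) \land \lnot p3) \land p1))}.
(p2 \land (((((p2 \lor p2) \land \lnot p1) \lor (p1 \lor p2)) \land \lnot p3) \land p1)): α-rule — add p2, (((((p2 \lor p2) \land \lnot p1) \lor (p1 \lor p2)) \land \lnot p3) \land p1).
(((((p2 \lor p2) \land \lnot p1) \lor (p1 \lor p2)) \land \lnot p3) \land p1): α-rule — add ((((p2 \lor p2) \land \lnot p1) \lor (p1 \lor p2)) \land \lnot p3), p1.
((((p2 \lor p2) \land \lnot p1) \lor (p1 \lor p2)) \land \lnot p3): α-rule — add (((p2 \lor p2) \land \lnot p1) \lor (p1 \lor p2)), \lnot p3.
(((p2 \lor p2) \land \lnot p1) \lor (p1 \lor p2)): β-rule — branch into ((p2 \lor p2) \land \lnot p1)  //  (p1 \lor p2).
  branch 1 (add ((p2 \lor p2) \land \lnot p1)):
    ((p2 \lor p2) \land \lnot p1): α-rule — add (p2 \lor p2), \lnot p1.
    × closes — contains both p1 and \lnot p1.
  branch 2 (add (p1 \lor p2)):
    (p1 \lor p2): β-rule — branch into p1  //  p2.
      branch 2.1 (add p1):
        ○ open, literals {p1=1, p2=1, p3=0}.
      branch 2.2 (add p2):
        ○ open, literals {p1=1, p2=1, p3=0}.
1 branch closed, 2 open.
Each open branch fixes some atoms; the unmentioned ones are free. Counting distinct full assignments: branch {p1=1, p2=1, p3=0} (none free) contributes 1 new; branch {p1=1, p2=1, p3=0} (none free) contributes 0 new. Total: 1.

1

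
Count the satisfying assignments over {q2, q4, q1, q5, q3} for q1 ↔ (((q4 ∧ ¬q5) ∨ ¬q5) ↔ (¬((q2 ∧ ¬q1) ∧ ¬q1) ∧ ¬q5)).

20

Initial set: {(q1 ↔ (((q4 ∧ ¬q5) ∨ ¬q5) ↔ (¬((q2 ∧ ¬q1) ∧ ¬q1) ∧ ¬q5)))}.
(q1 ↔ (((q4 ∧ ¬q5) ∨ ¬q5) ↔ (¬((q2 ∧ ¬q1) ∧ ¬q1) ∧ ¬q5))): β-rule — branch into q1, (((q4 ∧ ¬q5) ∨ ¬q5) ↔ (¬((q2 ∧ ¬q1) ∧ ¬q1) ∧ ¬q5))  //  ¬q1, ¬(((q4 ∧ ¬q5) ∨ ¬q5) ↔ (¬((q2 ∧ ¬q1) ∧ ¬q1) ∧ ¬q5)).
  branch 1 (add q1, (((q4 ∧ ¬q5) ∨ ¬q5) ↔ (¬((q2 ∧ ¬q1) ∧ ¬q1) ∧ ¬q5))):
    (((q4 ∧ ¬q5) ∨ ¬q5) ↔ (¬((q2 ∧ ¬q1) ∧ ¬q1) ∧ ¬q5)): β-rule — branch into ((q4 ∧ ¬q5) ∨ ¬q5), (¬((q2 ∧ ¬q1) ∧ ¬q1) ∧ ¬q5)  //  ¬((q4 ∧ ¬q5) ∨ ¬q5), ¬(¬((q2 ∧ ¬q1) ∧ ¬q1) ∧ ¬q5).
      branch 1.1 (add ((q4 ∧ ¬q5) ∨ ¬q5), (¬((q2 ∧ ¬q1) ∧ ¬q1) ∧ ¬q5)):
        (¬((q2 ∧ ¬q1) ∧ ¬q1) ∧ ¬q5): α-rule — add ¬((q2 ∧ ¬q1) ∧ ¬q1), ¬q5.
        ((q4 ∧ ¬q5) ∨ ¬q5): β-rule — branch into (q4 ∧ ¬q5)  //  ¬q5.
          branch 1.1.1 (add (q4 ∧ ¬q5)):
            (q4 ∧ ¬q5): α-rule — add q4, ¬q5.
            ¬((q2 ∧ ¬q1) ∧ ¬q1): β-rule — branch into ¬(q2 ∧ ¬q1)  //  ¬¬q1.
              branch 1.1.1.1 (add ¬(q2 ∧ ¬q1)):
                ¬(q2 ∧ ¬q1): β-rule — branch into ¬q2  //  ¬¬q1.
                  branch 1.1.1.1.1 (add ¬q2):
                    ○ open, literals {q1=T, q2=F, q4=T, q5=F}.
                  branch 1.1.1.1.2 (add ¬¬q1):
                    ○ open, literals {q1=T, q4=T, q5=F}.
              branch 1.1.1.2 (add ¬¬q1):
                ○ open, literals {q1=T, q4=T, q5=F}.
          branch 1.1.2 (add ¬q5):
            ¬((q2 ∧ ¬q1) ∧ ¬q1): β-rule — branch into ¬(q2 ∧ ¬q1)  //  ¬¬q1.
              branch 1.1.2.1 (add ¬(q2 ∧ ¬q1)):
                ¬(q2 ∧ ¬q1): β-rule — branch into ¬q2  //  ¬¬q1.
                  branch 1.1.2.1.1 (add ¬q2):
                    ○ open, literals {q1=T, q2=F, q5=F}.
                  branch 1.1.2.1.2 (add ¬¬q1):
                    ○ open, literals {q1=T, q5=F}.
              branch 1.1.2.2 (add ¬¬q1):
                ○ open, literals {q1=T, q5=F}.
      branch 1.2 (add ¬((q4 ∧ ¬q5) ∨ ¬q5), ¬(¬((q2 ∧ ¬q1) ∧ ¬q1) ∧ ¬q5)):
        ¬((q4 ∧ ¬q5) ∨ ¬q5): α-rule — add ¬(q4 ∧ ¬q5), ¬¬q5.
        ¬(¬((q2 ∧ ¬q1) ∧ ¬q1) ∧ ¬q5): β-rule — branch into ¬¬((q2 ∧ ¬q1) ∧ ¬q1)  //  ¬¬q5.
          branch 1.2.1 (add ¬¬((q2 ∧ ¬q1) ∧ ¬q1)):
            ¬¬((q2 ∧ ¬q1) ∧ ¬q1): α-rule — add (q2 ∧ ¬q1), ¬q1.
            × closes — contains both q1 and ¬q1.
          branch 1.2.2 (add ¬¬q5):
            ¬(q4 ∧ ¬q5): β-rule — branch into ¬q4  //  ¬¬q5.
              branch 1.2.2.1 (add ¬q4):
                ○ open, literals {q1=T, q4=F, q5=T}.
              branch 1.2.2.2 (add ¬¬q5):
                ○ open, literals {q1=T, q5=T}.
  branch 2 (add ¬q1, ¬(((q4 ∧ ¬q5) ∨ ¬q5) ↔ (¬((q2 ∧ ¬q1) ∧ ¬q1) ∧ ¬q5))):
    ¬(((q4 ∧ ¬q5) ∨ ¬q5) ↔ (¬((q2 ∧ ¬q1) ∧ ¬q1) ∧ ¬q5)): β-rule — branch into ((q4 ∧ ¬q5) ∨ ¬q5), ¬(¬((q2 ∧ ¬q1) ∧ ¬q1) ∧ ¬q5)  //  ¬((q4 ∧ ¬q5) ∨ ¬q5), (¬((q2 ∧ ¬q1) ∧ ¬q1) ∧ ¬q5).
      branch 2.1 (add ((q4 ∧ ¬q5) ∨ ¬q5), ¬(¬((q2 ∧ ¬q1) ∧ ¬q1) ∧ ¬q5)):
        ((q4 ∧ ¬q5) ∨ ¬q5): β-rule — branch into (q4 ∧ ¬q5)  //  ¬q5.
          branch 2.1.1 (add (q4 ∧ ¬q5)):
            (q4 ∧ ¬q5): α-rule — add q4, ¬q5.
            ¬(¬((q2 ∧ ¬q1) ∧ ¬q1) ∧ ¬q5): β-rule — branch into ¬¬((q2 ∧ ¬q1) ∧ ¬q1)  //  ¬¬q5.
              branch 2.1.1.1 (add ¬¬((q2 ∧ ¬q1) ∧ ¬q1)):
                ¬¬((q2 ∧ ¬q1) ∧ ¬q1): α-rule — add (q2 ∧ ¬q1), ¬q1.
                (q2 ∧ ¬q1): α-rule — add q2, ¬q1.
                ○ open, literals {q1=F, q2=T, q4=T, q5=F}.
              branch 2.1.1.2 (add ¬¬q5):
                × closes — contains both q5 and ¬q5.
          branch 2.1.2 (add ¬q5):
            ¬(¬((q2 ∧ ¬q1) ∧ ¬q1) ∧ ¬q5): β-rule — branch into ¬¬((q2 ∧ ¬q1) ∧ ¬q1)  //  ¬¬q5.
              branch 2.1.2.1 (add ¬¬((q2 ∧ ¬q1) ∧ ¬q1)):
                ¬¬((q2 ∧ ¬q1) ∧ ¬q1): α-rule — add (q2 ∧ ¬q1), ¬q1.
                (q2 ∧ ¬q1): α-rule — add q2, ¬q1.
                ○ open, literals {q1=F, q2=T, q5=F}.
              branch 2.1.2.2 (add ¬¬q5):
                × closes — contains both q5 and ¬q5.
      branch 2.2 (add ¬((q4 ∧ ¬q5) ∨ ¬q5), (¬((q2 ∧ ¬q1) ∧ ¬q1) ∧ ¬q5)):
        ¬((q4 ∧ ¬q5) ∨ ¬q5): α-rule — add ¬(q4 ∧ ¬q5), ¬¬q5.
        (¬((q2 ∧ ¬q1) ∧ ¬q1) ∧ ¬q5): α-rule — add ¬((q2 ∧ ¬q1) ∧ ¬q1), ¬q5.
        × closes — contains both q5 and ¬q5.
4 branches closed, 10 open.
Each open branch fixes some atoms; the unmentioned ones are free. Counting distinct full assignments: branch {q1=T, q2=F, q4=T, q5=F} (q3) contributes 2 new; branch {q1=T, q4=T, q5=F} (q2, q3) contributes 2 new; branch {q1=T, q4=T, q5=F} (q2, q3) contributes 0 new; branch {q1=T, q2=F, q5=F} (q4, q3) contributes 2 new; branch {q1=T, q5=F} (q2, q4, q3) contributes 2 new; branch {q1=T, q5=F} (q2, q4, q3) contributes 0 new; branch {q1=T, q4=F, q5=T} (q2, q3) contributes 4 new; branch {q1=T, q5=T} (q2, q4, q3) contributes 4 new; branch {q1=F, q2=T, q4=T, q5=F} (q3) contributes 2 new; branch {q1=F, q2=T, q5=F} (q4, q3) contributes 2 new. Total: 20.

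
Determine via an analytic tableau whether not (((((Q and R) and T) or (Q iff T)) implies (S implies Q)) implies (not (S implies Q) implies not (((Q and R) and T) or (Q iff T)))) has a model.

Initial set: {not (((((Q and R) and T) or (Q iff T)) implies (S implies Q)) implies (not (S implies Q) implies not (((Q and R) and T) or (Q iff T))))}.
not (((((Q and R) and T) or (Q iff T)) implies (S implies Q)) implies (not (S implies Q) implies not (((Q and R) and T) or (Q iff T)))): α-rule — add ((((Q and R) and T) or (Q iff T)) implies (S implies Q)), not (not (S implies Q) implies not (((Q and R) and T) or (Q iff T))).
not (not (S implies Q) implies not (((Q and R) and T) or (Q iff T))): α-rule — add not (S implies Q), not not (((Q and R) and T) or (Q iff T)).
not (S implies Q): α-rule — add S, not Q.
((((Q and R) and T) or (Q iff T)) implies (S implies Q)): β-rule — branch into not (((Q and R) and T) or (Q iff T))  //  (S implies Q).
  branch 1 (add not (((Q and R) and T) or (Q iff T))):
    not (((Q and R) and T) or (Q iff T)): α-rule — add not ((Q and R) and T), not (Q iff T).
    not not (((Q and R) and T) or (Q iff T)): β-rule — branch into ((Q and R) and T)  //  (Q iff T).
      branch 1.1 (add ((Q and R) and T)):
        ((Q and R) and T): α-rule — add (Q and R), T.
        (Q and R): α-rule — add Q, R.
        × closes — contains both Q and not Q.
      branch 1.2 (add (Q iff T)):
        not ((Q and R) and T): β-rule — branch into not (Q and R)  //  not T.
          branch 1.2.1 (add not (Q and R)):
            not (Q iff T): β-rule — branch into Q, not T  //  not Q, T.
              branch 1.2.1.1 (add Q, not T):
                × closes — contains both Q and not Q.
              branch 1.2.1.2 (add not Q, T):
                (Q iff T): β-rule — branch into Q, T  //  not Q, not T.
                  branch 1.2.1.2.1 (add Q, T):
                    × closes — contains both Q and not Q.
                  branch 1.2.1.2.2 (add not Q, not T):
                    × closes — contains both T and not T.
          branch 1.2.2 (add not T):
            not (Q iff T): β-rule — branch into Q, not T  //  not Q, T.
              branch 1.2.2.1 (add Q, not T):
                × closes — contains both Q and not Q.
              branch 1.2.2.2 (add not Q, T):
                × closes — contains both T and not T.
  branch 2 (add (S implies Q)):
    not not (((Q and R) and T) or (Q iff T)): β-rule — branch into ((Q and R) and T)  //  (Q iff T).
      branch 2.1 (add ((Q and R) and T)):
        ((Q and R) and T): α-rule — add (Q and R), T.
        (Q and R): α-rule — add Q, R.
        × closes — contains both Q and not Q.
      branch 2.2 (add (Q iff T)):
        (S implies Q): β-rule — branch into not S  //  Q.
          branch 2.2.1 (add not S):
            × closes — contains both S and not S.
          branch 2.2.2 (add Q):
            × closes — contains both Q and not Q.
All 9 branches close.
Every branch closed; the formula is unsatisfiable.

Unsatisfiable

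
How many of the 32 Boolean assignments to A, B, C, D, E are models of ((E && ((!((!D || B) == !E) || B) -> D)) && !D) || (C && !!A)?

8

Initial set: {(((E && ((!((!D || B) == !E) || B) -> D)) && !D) || (C && !!A))}.
(((E && ((!((!D || B) == !E) || B) -> D)) && !D) || (C && !!A)): β-rule — branch into ((E && ((!((!D || B) == !E) || B) -> D)) && !D)  //  (C && !!A).
  branch 1 (add ((E && ((!((!D || B) == !E) || B) -> D)) && !D)):
    ((E && ((!((!D || B) == !E) || B) -> D)) && !D): α-rule — add (E && ((!((!D || B) == !E) || B) -> D)), !D.
    (E && ((!((!D || B) == !E) || B) -> D)): α-rule — add E, ((!((!D || B) == !E) || B) -> D).
    ((!((!D || B) == !E) || B) -> D): β-rule — branch into !(!((!D || B) == !E) || B)  //  D.
      branch 1.1 (add !(!((!D || B) == !E) || B)):
        !(!((!D || B) == !E) || B): α-rule — add !!((!D || B) == !E), !B.
        !!((!D || B) == !E): β-rule — branch into (!D || B), !E  //  !(!D || B), !!E.
          branch 1.1.1 (add (!D || B), !E):
            × closes — contains both E and !E.
          branch 1.1.2 (add !(!D || B), !!E):
            !(!D || B): α-rule — add !!D, !B.
            × closes — contains both D and !D.
      branch 1.2 (add D):
        × closes — contains both D and !D.
  branch 2 (add (C && !!A)):
    (C && !!A): α-rule — add C, !!A.
    !!A: drop double negation, giving A.
    ○ open, literals {A=true, C=true}.
3 branches closed, 1 open.
Each open branch fixes some atoms; the unmentioned ones are free. Counting distinct full assignments: branch {A=true, C=true} (B, D, E) contributes 8 new. Total: 8.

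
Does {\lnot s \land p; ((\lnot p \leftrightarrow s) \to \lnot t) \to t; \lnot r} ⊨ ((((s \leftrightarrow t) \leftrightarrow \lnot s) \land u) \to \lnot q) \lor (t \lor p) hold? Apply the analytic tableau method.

Yes

Initial set: {(\lnot s \land p); (((\lnot p \leftrightarrow s) \to \lnot t) \to t); \lnot r; \lnot (((((s \leftrightarrow t) \leftrightarrow \lnot s) \land u) \to \lnot q) \lor (t \lor p))}.
(\lnot s \land p): α-rule — add \lnot s, p.
\lnot (((((s \leftrightarrow t) \leftrightarrow \lnot s) \land u) \to \lnot q) \lor (t \lor p)): α-rule — add \lnot ((((s \leftrightarrow t) \leftrightarrow \lnot s) \land u) \to \lnot q), \lnot (t \lor p).
\lnot ((((s \leftrightarrow t) \leftrightarrow \lnot s) \land u) \to \lnot q): α-rule — add (((s \leftrightarrow t) \leftrightarrow \lnot s) \land u), \lnot \lnot q.
\lnot (t \lor p): α-rule — add \lnot t, \lnot p.
× closes — contains both p and \lnot p.
All 1 branch closes.
Every branch closed, so the premises entail the conclusion.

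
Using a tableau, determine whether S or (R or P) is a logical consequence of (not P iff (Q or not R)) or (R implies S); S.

Yes

Initial set: {((not P iff (Q or not R)) or (R implies S)); S; not (S or (R or P))}.
not (S or (R or P)): α-rule — add not S, not (R or P).
× closes — contains both S and not S.
All 1 branch closes.
Every branch closed, so the premises entail the conclusion.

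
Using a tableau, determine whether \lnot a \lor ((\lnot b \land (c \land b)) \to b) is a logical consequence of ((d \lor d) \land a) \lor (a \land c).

Yes

Initial set: {(((d \lor d) \land a) \lor (a \land c)); \lnot (\lnot a \lor ((\lnot b \land (c \land b)) \to b))}.
\lnot (\lnot a \lor ((\lnot b \land (c \land b)) \to b)): α-rule — add \lnot \lnot a, \lnot ((\lnot b \land (c \land b)) \to b).
\lnot ((\lnot b \land (c \land b)) \to b): α-rule — add (\lnot b \land (c \land b)), \lnot b.
(\lnot b \land (c \land b)): α-rule — add \lnot b, (c \land b).
(c \land b): α-rule — add c, b.
× closes — contains both b and \lnot b.
All 1 branch closes.
Every branch closed, so the premises entail the conclusion.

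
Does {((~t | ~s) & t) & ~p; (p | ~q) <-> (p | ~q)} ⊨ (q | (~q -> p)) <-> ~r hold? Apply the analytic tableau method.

No

Initial set: {(((~t | ~s) & t) & ~p); ((p | ~q) <-> (p | ~q)); ~((q | (~q -> p)) <-> ~r)}.
(((~t | ~s) & t) & ~p): α-rule — add ((~t | ~s) & t), ~p.
((~t | ~s) & t): α-rule — add (~t | ~s), t.
((p | ~q) <-> (p | ~q)): β-rule — branch into (p | ~q), (p | ~q)  //  ~(p | ~q), ~(p | ~q).
  branch 1 (add (p | ~q), (p | ~q)):
    ~((q | (~q -> p)) <-> ~r): β-rule — branch into (q | (~q -> p)), ~~r  //  ~(q | (~q -> p)), ~r.
      branch 1.1 (add (q | (~q -> p)), ~~r):
        (~t | ~s): β-rule — branch into ~t  //  ~s.
          branch 1.1.1 (add ~t):
            × closes — contains both t and ~t.
          branch 1.1.2 (add ~s):
            (p | ~q): β-rule — branch into p  //  ~q.
              branch 1.1.2.1 (add p):
                × closes — contains both p and ~p.
              branch 1.1.2.2 (add ~q):
                (p | ~q): β-rule — branch into p  //  ~q.
                  branch 1.1.2.2.1 (add p):
                    × closes — contains both p and ~p.
                  branch 1.1.2.2.2 (add ~q):
                    (q | (~q -> p)): β-rule — branch into q  //  (~q -> p).
                      branch 1.1.2.2.2.1 (add q):
                        × closes — contains both q and ~q.
                      branch 1.1.2.2.2.2 (add (~q -> p)):
                        (~q -> p): β-rule — branch into ~~q  //  p.
                          branch 1.1.2.2.2.2.1 (add ~~q):
                            × closes — contains both q and ~q.
                          branch 1.1.2.2.2.2.2 (add p):
                            × closes — contains both p and ~p.
      branch 1.2 (add ~(q | (~q -> p)), ~r):
        ~(q | (~q -> p)): α-rule — add ~q, ~(~q -> p).
        ~(~q -> p): α-rule — add ~q, ~p.
        (~t | ~s): β-rule — branch into ~t  //  ~s.
          branch 1.2.1 (add ~t):
            × closes — contains both t and ~t.
          branch 1.2.2 (add ~s):
            (p | ~q): β-rule — branch into p  //  ~q.
              branch 1.2.2.1 (add p):
                × closes — contains both p and ~p.
              branch 1.2.2.2 (add ~q):
                (p | ~q): β-rule — branch into p  //  ~q.
                  branch 1.2.2.2.1 (add p):
                    × closes — contains both p and ~p.
                  branch 1.2.2.2.2 (add ~q):
                    ○ open, literals {p=false, q=false, r=false, s=false, t=true}.
  branch 2 (add ~(p | ~q), ~(p | ~q)):
    ~(p | ~q): α-rule — add ~p, ~~q.
    ~(p | ~q): α-rule — add ~p, ~~q.
    ~((q | (~q -> p)) <-> ~r): β-rule — branch into (q | (~q -> p)), ~~r  //  ~(q | (~q -> p)), ~r.
      branch 2.1 (add (q | (~q -> p)), ~~r):
        (~t | ~s): β-rule — branch into ~t  //  ~s.
          branch 2.1.1 (add ~t):
            × closes — contains both t and ~t.
          branch 2.1.2 (add ~s):
            (q | (~q -> p)): β-rule — branch into q  //  (~q -> p).
              branch 2.1.2.1 (add q):
                ○ open, literals {p=false, q=true, r=true, s=false, t=true}.
              branch 2.1.2.2 (add (~q -> p)):
                (~q -> p): β-rule — branch into ~~q  //  p.
                  branch 2.1.2.2.1 (add ~~q):
                    ○ open, literals {p=false, q=true, r=true, s=false, t=true}.
                  branch 2.1.2.2.2 (add p):
                    × closes — contains both p and ~p.
      branch 2.2 (add ~(q | (~q -> p)), ~r):
        ~(q | (~q -> p)): α-rule — add ~q, ~(~q -> p).
        × closes — contains both q and ~q.
12 branches closed, 3 open.
An open branch gives a countermodel: p=false, q=false, r=false, s=false, t=true (unmentioned atoms arbitrary); the premises hold there but the conclusion fails.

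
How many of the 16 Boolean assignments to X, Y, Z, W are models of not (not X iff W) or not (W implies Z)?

Initial set: {(not (not X iff W) or not (W implies Z))}.
(not (not X iff W) or not (W implies Z)): β-rule — branch into not (not X iff W)  //  not (W implies Z).
  branch 1 (add not (not X iff W)):
    not (not X iff W): β-rule — branch into not X, not W  //  not not X, W.
      branch 1.1 (add not X, not W):
        ○ open, literals {W=false, X=false}.
      branch 1.2 (add not not X, W):
        ○ open, literals {W=true, X=true}.
  branch 2 (add not (W implies Z)):
    not (W implies Z): α-rule — add W, not Z.
    ○ open, literals {W=true, Z=false}.
0 branches closed, 3 open.
Each open branch fixes some atoms; the unmentioned ones are free. Counting distinct full assignments: branch {W=false, X=false} (Y, Z) contributes 4 new; branch {W=true, X=true} (Y, Z) contributes 4 new; branch {W=true, Z=false} (X, Y) contributes 2 new. Total: 10.

10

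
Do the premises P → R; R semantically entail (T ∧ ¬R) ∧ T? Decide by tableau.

No

Initial set: {(P → R); R; ¬((T ∧ ¬R) ∧ T)}.
(P → R): β-rule — branch into ¬P  //  R.
  branch 1 (add ¬P):
    ¬((T ∧ ¬R) ∧ T): β-rule — branch into ¬(T ∧ ¬R)  //  ¬T.
      branch 1.1 (add ¬(T ∧ ¬R)):
        ¬(T ∧ ¬R): β-rule — branch into ¬T  //  ¬¬R.
          branch 1.1.1 (add ¬T):
            ○ open, literals {P=0, R=1, T=0}.
          branch 1.1.2 (add ¬¬R):
            ○ open, literals {P=0, R=1}.
      branch 1.2 (add ¬T):
        ○ open, literals {P=0, R=1, T=0}.
  branch 2 (add R):
    ¬((T ∧ ¬R) ∧ T): β-rule — branch into ¬(T ∧ ¬R)  //  ¬T.
      branch 2.1 (add ¬(T ∧ ¬R)):
        ¬(T ∧ ¬R): β-rule — branch into ¬T  //  ¬¬R.
          branch 2.1.1 (add ¬T):
            ○ open, literals {R=1, T=0}.
          branch 2.1.2 (add ¬¬R):
            ○ open, literals {R=1}.
      branch 2.2 (add ¬T):
        ○ open, literals {R=1, T=0}.
0 branches closed, 6 open.
An open branch gives a countermodel: P=0, R=1, T=0 (unmentioned atoms arbitrary); the premises hold there but the conclusion fails.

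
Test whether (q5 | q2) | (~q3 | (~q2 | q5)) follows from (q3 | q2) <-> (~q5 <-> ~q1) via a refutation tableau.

Yes

Initial set: {((q3 | q2) <-> (~q5 <-> ~q1)); ~((q5 | q2) | (~q3 | (~q2 | q5)))}.
~((q5 | q2) | (~q3 | (~q2 | q5))): α-rule — add ~(q5 | q2), ~(~q3 | (~q2 | q5)).
~(q5 | q2): α-rule — add ~q5, ~q2.
~(~q3 | (~q2 | q5)): α-rule — add ~~q3, ~(~q2 | q5).
~(~q2 | q5): α-rule — add ~~q2, ~q5.
× closes — contains both q2 and ~q2.
All 1 branch closes.
Every branch closed, so the premises entail the conclusion.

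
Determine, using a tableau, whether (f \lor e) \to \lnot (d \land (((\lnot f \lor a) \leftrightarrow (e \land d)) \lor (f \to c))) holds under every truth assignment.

Assume the negation and expand:
Initial set: {\lnot ((f \lor e) \to \lnot (d \land (((\lnot f \lor a) \leftrightarrow (e \land d)) \lor (f \to c))))}.
\lnot ((f \lor e) \to \lnot (d \land (((\lnot f \lor a) \leftrightarrow (e \land d)) \lor (f \to c)))): α-rule — add (f \lor e), \lnot \lnot (d \land (((\lnot f \lor a) \leftrightarrow (e \land d)) \lor (f \to c))).
\lnot \lnot (d \land (((\lnot f \lor a) \leftrightarrow (e \land d)) \lor (f \to c))): α-rule — add d, (((\lnot f \lor a) \leftrightarrow (e \land d)) \lor (f \to c)).
(f \lor e): β-rule — branch into f  //  e.
  branch 1 (add f):
    (((\lnot f \lor a) \leftrightarrow (e \land d)) \lor (f \to c)): β-rule — branch into ((\lnot f \lor a) \leftrightarrow (e \land d))  //  (f \to c).
      branch 1.1 (add ((\lnot f \lor a) \leftrightarrow (e \land d))):
        ((\lnot f \lor a) \leftrightarrow (e \land d)): β-rule — branch into (\lnot f \lor a), (e \land d)  //  \lnot (\lnot f \lor a), \lnot (e \land d).
          branch 1.1.1 (add (\lnot f \lor a), (e \land d)):
            (e \land d): α-rule — add e, d.
            (\lnot f \lor a): β-rule — branch into \lnot f  //  a.
              branch 1.1.1.1 (add \lnot f):
                × closes — contains both f and \lnot f.
              branch 1.1.1.2 (add a):
                ○ open, literals {a=T, d=T, e=T, f=T}.
          branch 1.1.2 (add \lnot (\lnot f \lor a), \lnot (e \land d)):
            \lnot (\lnot f \lor a): α-rule — add \lnot \lnot f, \lnot a.
            \lnot (e \land d): β-rule — branch into \lnot e  //  \lnot d.
              branch 1.1.2.1 (add \lnot e):
                ○ open, literals {a=F, d=T, e=F, f=T}.
              branch 1.1.2.2 (add \lnot d):
                × closes — contains both d and \lnot d.
      branch 1.2 (add (f \to c)):
        (f \to c): β-rule — branch into \lnot f  //  c.
          branch 1.2.1 (add \lnot f):
            × closes — contains both f and \lnot f.
          branch 1.2.2 (add c):
            ○ open, literals {c=T, d=T, f=T}.
  branch 2 (add e):
    (((\lnot f \lor a) \leftrightarrow (e \land d)) \lor (f \to c)): β-rule — branch into ((\lnot f \lor a) \leftrightarrow (e \land d))  //  (f \to c).
      branch 2.1 (add ((\lnot f \lor a) \leftrightarrow (e \land d))):
        ((\lnot f \lor a) \leftrightarrow (e \land d)): β-rule — branch into (\lnot f \lor a), (e \land d)  //  \lnot (\lnot f \lor a), \lnot (e \land d).
          branch 2.1.1 (add (\lnot f \lor a), (e \land d)):
            (e \land d): α-rule — add e, d.
            (\lnot f \lor a): β-rule — branch into \lnot f  //  a.
              branch 2.1.1.1 (add \lnot f):
                ○ open, literals {d=T, e=T, f=F}.
              branch 2.1.1.2 (add a):
                ○ open, literals {a=T, d=T, e=T}.
          branch 2.1.2 (add \lnot (\lnot f \lor a), \lnot (e \land d)):
            \lnot (\lnot f \lor a): α-rule — add \lnot \lnot f, \lnot a.
            \lnot (e \land d): β-rule — branch into \lnot e  //  \lnot d.
              branch 2.1.2.1 (add \lnot e):
                × closes — contains both e and \lnot e.
              branch 2.1.2.2 (add \lnot d):
                × closes — contains both d and \lnot d.
      branch 2.2 (add (f \to c)):
        (f \to c): β-rule — branch into \lnot f  //  c.
          branch 2.2.1 (add \lnot f):
            ○ open, literals {d=T, e=T, f=F}.
          branch 2.2.2 (add c):
            ○ open, literals {c=T, d=T, e=T}.
5 branches closed, 7 open.
An open branch gives a countermodel: a=T, d=T, e=T, f=T (unmentioned atoms arbitrary); under it the original formula is false.

Not valid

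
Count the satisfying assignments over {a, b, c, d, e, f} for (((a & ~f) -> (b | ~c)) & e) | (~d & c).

39

Initial set: {((((a & ~f) -> (b | ~c)) & e) | (~d & c))}.
((((a & ~f) -> (b | ~c)) & e) | (~d & c)): β-rule — branch into (((a & ~f) -> (b | ~c)) & e)  //  (~d & c).
  branch 1 (add (((a & ~f) -> (b | ~c)) & e)):
    (((a & ~f) -> (b | ~c)) & e): α-rule — add ((a & ~f) -> (b | ~c)), e.
    ((a & ~f) -> (b | ~c)): β-rule — branch into ~(a & ~f)  //  (b | ~c).
      branch 1.1 (add ~(a & ~f)):
        ~(a & ~f): β-rule — branch into ~a  //  ~~f.
          branch 1.1.1 (add ~a):
            ○ open, literals {a=0, e=1}.
          branch 1.1.2 (add ~~f):
            ○ open, literals {e=1, f=1}.
      branch 1.2 (add (b | ~c)):
        (b | ~c): β-rule — branch into b  //  ~c.
          branch 1.2.1 (add b):
            ○ open, literals {b=1, e=1}.
          branch 1.2.2 (add ~c):
            ○ open, literals {c=0, e=1}.
  branch 2 (add (~d & c)):
    (~d & c): α-rule — add ~d, c.
    ○ open, literals {c=1, d=0}.
0 branches closed, 5 open.
Each open branch fixes some atoms; the unmentioned ones are free. Counting distinct full assignments: branch {a=0, e=1} (b, c, d, f) contributes 16 new; branch {e=1, f=1} (a, b, c, d) contributes 8 new; branch {b=1, e=1} (a, c, d, f) contributes 4 new; branch {c=0, e=1} (a, b, d, f) contributes 2 new; branch {c=1, d=0} (a, b, e, f) contributes 9 new. Total: 39.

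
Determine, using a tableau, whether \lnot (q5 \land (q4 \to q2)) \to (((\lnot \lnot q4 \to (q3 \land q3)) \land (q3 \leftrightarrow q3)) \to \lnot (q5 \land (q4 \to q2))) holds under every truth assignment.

Valid

Assume the negation and expand:
Initial set: {F (\lnot (q5 \land (q4 \to q2)) \to (((\lnot \lnot q4 \to (q3 \land q3)) \land (q3 \leftrightarrow q3)) \to \lnot (q5 \land (q4 \to q2))))}.
F (\lnot (q5 \land (q4 \to q2)) \to (((\lnot \lnot q4 \to (q3 \land q3)) \land (q3 \leftrightarrow q3)) \to \lnot (q5 \land (q4 \to q2)))): α-rule — add T \lnot (q5 \land (q4 \to q2)), F (((\lnot \lnot q4 \to (q3 \land q3)) \land (q3 \leftrightarrow q3)) \to \lnot (q5 \land (q4 \to q2))).
F (((\lnot \lnot q4 \to (q3 \land q3)) \land (q3 \leftrightarrow q3)) \to \lnot (q5 \land (q4 \to q2))): α-rule — add T ((\lnot \lnot q4 \to (q3 \land q3)) \land (q3 \leftrightarrow q3)), F \lnot (q5 \land (q4 \to q2)).
T ((\lnot \lnot q4 \to (q3 \land q3)) \land (q3 \leftrightarrow q3)): α-rule — add T (\lnot \lnot q4 \to (q3 \land q3)), T (q3 \leftrightarrow q3).
F \lnot (q5 \land (q4 \to q2)): α-rule — add T q5, T (q4 \to q2).
T \lnot (q5 \land (q4 \to q2)): β-rule — branch into F q5  //  F (q4 \to q2).
  branch 1 (add F q5):
    × closes — contains both q5 and \lnot q5.
  branch 2 (add F (q4 \to q2)):
    F (q4 \to q2): α-rule — add T q4, F q2.
    T (\lnot \lnot q4 \to (q3 \land q3)): β-rule — branch into F \lnot \lnot q4  //  T (q3 \land q3).
      branch 2.1 (add F \lnot \lnot q4):
        F \lnot \lnot q4: drop double negation, giving F q4.
        × closes — contains both q4 and \lnot q4.
      branch 2.2 (add T (q3 \land q3)):
        T (q3 \land q3): α-rule — add T q3, T q3.
        T (q3 \leftrightarrow q3): β-rule — branch into T q3, T q3  //  F q3, F q3.
          branch 2.2.1 (add T q3, T q3):
            T (q4 \to q2): β-rule — branch into F q4  //  T q2.
              branch 2.2.1.1 (add F q4):
                × closes — contains both q4 and \lnot q4.
              branch 2.2.1.2 (add T q2):
                × closes — contains both q2 and \lnot q2.
          branch 2.2.2 (add F q3, F q3):
            × closes — contains both q3 and \lnot q3.
All 5 branches close.
Every branch closed, so the negation is unsatisfiable and the formula is valid.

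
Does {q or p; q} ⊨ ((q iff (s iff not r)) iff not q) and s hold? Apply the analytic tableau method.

Initial set: {(q or p); q; not (((q iff (s iff not r)) iff not q) and s)}.
(q or p): β-rule — branch into q  //  p.
  branch 1 (add q):
    not (((q iff (s iff not r)) iff not q) and s): β-rule — branch into not ((q iff (s iff not r)) iff not q)  //  not s.
      branch 1.1 (add not ((q iff (s iff not r)) iff not q)):
        not ((q iff (s iff not r)) iff not q): β-rule — branch into (q iff (s iff not r)), not not q  //  not (q iff (s iff not r)), not q.
          branch 1.1.1 (add (q iff (s iff not r)), not not q):
            (q iff (s iff not r)): β-rule — branch into q, (s iff not r)  //  not q, not (s iff not r).
              branch 1.1.1.1 (add q, (s iff not r)):
                (s iff not r): β-rule — branch into s, not r  //  not s, not not r.
                  branch 1.1.1.1.1 (add s, not r):
                    ○ open, literals {q=1, r=0, s=1}.
                  branch 1.1.1.1.2 (add not s, not not r):
                    ○ open, literals {q=1, r=1, s=0}.
              branch 1.1.1.2 (add not q, not (s iff not r)):
                × closes — contains both q and not q.
          branch 1.1.2 (add not (q iff (s iff not r)), not q):
            × closes — contains both q and not q.
      branch 1.2 (add not s):
        ○ open, literals {q=1, s=0}.
  branch 2 (add p):
    not (((q iff (s iff not r)) iff not q) and s): β-rule — branch into not ((q iff (s iff not r)) iff not q)  //  not s.
      branch 2.1 (add not ((q iff (s iff not r)) iff not q)):
        not ((q iff (s iff not r)) iff not q): β-rule — branch into (q iff (s iff not r)), not not q  //  not (q iff (s iff not r)), not q.
          branch 2.1.1 (add (q iff (s iff not r)), not not q):
            (q iff (s iff not r)): β-rule — branch into q, (s iff not r)  //  not q, not (s iff not r).
              branch 2.1.1.1 (add q, (s iff not r)):
                (s iff not r): β-rule — branch into s, not r  //  not s, not not r.
                  branch 2.1.1.1.1 (add s, not r):
                    ○ open, literals {p=1, q=1, r=0, s=1}.
                  branch 2.1.1.1.2 (add not s, not not r):
                    ○ open, literals {p=1, q=1, r=1, s=0}.
              branch 2.1.1.2 (add not q, not (s iff not r)):
                × closes — contains both q and not q.
          branch 2.1.2 (add not (q iff (s iff not r)), not q):
            × closes — contains both q and not q.
      branch 2.2 (add not s):
        ○ open, literals {p=1, q=1, s=0}.
4 branches closed, 6 open.
An open branch gives a countermodel: q=1, r=0, s=1 (unmentioned atoms arbitrary); the premises hold there but the conclusion fails.

No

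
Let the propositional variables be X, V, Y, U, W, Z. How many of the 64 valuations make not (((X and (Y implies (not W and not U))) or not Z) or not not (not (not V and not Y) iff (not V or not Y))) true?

11

Initial set: {not (((X and (Y implies (not W and not U))) or not Z) or not not (not (not V and not Y) iff (not V or not Y)))}.
not (((X and (Y implies (not W and not U))) or not Z) or not not (not (not V and not Y) iff (not V or not Y))): α-rule — add not ((X and (Y implies (not W and not U))) or not Z), not not not (not (not V and not Y) iff (not V or not Y)).
not ((X and (Y implies (not W and not U))) or not Z): α-rule — add not (X and (Y implies (not W and not U))), not not Z.
not not not (not (not V and not Y) iff (not V or not Y)): drop double negation, giving not (not (not V and not Y) iff (not V or not Y)).
not (X and (Y implies (not W and not U))): β-rule — branch into not X  //  not (Y implies (not W and not U)).
  branch 1 (add not X):
    not (not (not V and not Y) iff (not V or not Y)): β-rule — branch into not (not V and not Y), not (not V or not Y)  //  not not (not V and not Y), (not V or not Y).
      branch 1.1 (add not (not V and not Y), not (not V or not Y)):
        not (not V or not Y): α-rule — add not not V, not not Y.
        not (not V and not Y): β-rule — branch into not not V  //  not not Y.
          branch 1.1.1 (add not not V):
            ○ open, literals {V=1, X=0, Y=1, Z=1}.
          branch 1.1.2 (add not not Y):
            ○ open, literals {V=1, X=0, Y=1, Z=1}.
      branch 1.2 (add not not (not V and not Y), (not V or not Y)):
        not not (not V and not Y): α-rule — add not V, not Y.
        (not V or not Y): β-rule — branch into not V  //  not Y.
          branch 1.2.1 (add not V):
            ○ open, literals {V=0, X=0, Y=0, Z=1}.
          branch 1.2.2 (add not Y):
            ○ open, literals {V=0, X=0, Y=0, Z=1}.
  branch 2 (add not (Y implies (not W and not U))):
    not (Y implies (not W and not U)): α-rule — add Y, not (not W and not U).
    not (not (not V and not Y) iff (not V or not Y)): β-rule — branch into not (not V and not Y), not (not V or not Y)  //  not not (not V and not Y), (not V or not Y).
      branch 2.1 (add not (not V and not Y), not (not V or not Y)):
        not (not V or not Y): α-rule — add not not V, not not Y.
        not (not W and not U): β-rule — branch into not not W  //  not not U.
          branch 2.1.1 (add not not W):
            not (not V and not Y): β-rule — branch into not not V  //  not not Y.
              branch 2.1.1.1 (add not not V):
                ○ open, literals {V=1, W=1, Y=1, Z=1}.
              branch 2.1.1.2 (add not not Y):
                ○ open, literals {V=1, W=1, Y=1, Z=1}.
          branch 2.1.2 (add not not U):
            not (not V and not Y): β-rule — branch into not not V  //  not not Y.
              branch 2.1.2.1 (add not not V):
                ○ open, literals {U=1, V=1, Y=1, Z=1}.
              branch 2.1.2.2 (add not not Y):
                ○ open, literals {U=1, V=1, Y=1, Z=1}.
      branch 2.2 (add not not (not V and not Y), (not V or not Y)):
        not not (not V and not Y): α-rule — add not V, not Y.
        × closes — contains both Y and not Y.
1 branch closed, 8 open.
Each open branch fixes some atoms; the unmentioned ones are free. Counting distinct full assignments: branch {V=1, X=0, Y=1, Z=1} (U, W) contributes 4 new; branch {V=1, X=0, Y=1, Z=1} (U, W) contributes 0 new; branch {V=0, X=0, Y=0, Z=1} (U, W) contributes 4 new; branch {V=0, X=0, Y=0, Z=1} (U, W) contributes 0 new; branch {V=1, W=1, Y=1, Z=1} (X, U) contributes 2 new; branch {V=1, W=1, Y=1, Z=1} (X, U) contributes 0 new; branch {U=1, V=1, Y=1, Z=1} (X, W) contributes 1 new; branch {U=1, V=1, Y=1, Z=1} (X, W) contributes 0 new. Total: 11.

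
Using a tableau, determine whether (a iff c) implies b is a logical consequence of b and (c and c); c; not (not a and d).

Initial set: {(b and (c and c)); c; not (not a and d); not ((a iff c) implies b)}.
(b and (c and c)): α-rule — add b, (c and c).
not ((a iff c) implies b): α-rule — add (a iff c), not b.
× closes — contains both b and not b.
All 1 branch closes.
Every branch closed, so the premises entail the conclusion.

Yes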